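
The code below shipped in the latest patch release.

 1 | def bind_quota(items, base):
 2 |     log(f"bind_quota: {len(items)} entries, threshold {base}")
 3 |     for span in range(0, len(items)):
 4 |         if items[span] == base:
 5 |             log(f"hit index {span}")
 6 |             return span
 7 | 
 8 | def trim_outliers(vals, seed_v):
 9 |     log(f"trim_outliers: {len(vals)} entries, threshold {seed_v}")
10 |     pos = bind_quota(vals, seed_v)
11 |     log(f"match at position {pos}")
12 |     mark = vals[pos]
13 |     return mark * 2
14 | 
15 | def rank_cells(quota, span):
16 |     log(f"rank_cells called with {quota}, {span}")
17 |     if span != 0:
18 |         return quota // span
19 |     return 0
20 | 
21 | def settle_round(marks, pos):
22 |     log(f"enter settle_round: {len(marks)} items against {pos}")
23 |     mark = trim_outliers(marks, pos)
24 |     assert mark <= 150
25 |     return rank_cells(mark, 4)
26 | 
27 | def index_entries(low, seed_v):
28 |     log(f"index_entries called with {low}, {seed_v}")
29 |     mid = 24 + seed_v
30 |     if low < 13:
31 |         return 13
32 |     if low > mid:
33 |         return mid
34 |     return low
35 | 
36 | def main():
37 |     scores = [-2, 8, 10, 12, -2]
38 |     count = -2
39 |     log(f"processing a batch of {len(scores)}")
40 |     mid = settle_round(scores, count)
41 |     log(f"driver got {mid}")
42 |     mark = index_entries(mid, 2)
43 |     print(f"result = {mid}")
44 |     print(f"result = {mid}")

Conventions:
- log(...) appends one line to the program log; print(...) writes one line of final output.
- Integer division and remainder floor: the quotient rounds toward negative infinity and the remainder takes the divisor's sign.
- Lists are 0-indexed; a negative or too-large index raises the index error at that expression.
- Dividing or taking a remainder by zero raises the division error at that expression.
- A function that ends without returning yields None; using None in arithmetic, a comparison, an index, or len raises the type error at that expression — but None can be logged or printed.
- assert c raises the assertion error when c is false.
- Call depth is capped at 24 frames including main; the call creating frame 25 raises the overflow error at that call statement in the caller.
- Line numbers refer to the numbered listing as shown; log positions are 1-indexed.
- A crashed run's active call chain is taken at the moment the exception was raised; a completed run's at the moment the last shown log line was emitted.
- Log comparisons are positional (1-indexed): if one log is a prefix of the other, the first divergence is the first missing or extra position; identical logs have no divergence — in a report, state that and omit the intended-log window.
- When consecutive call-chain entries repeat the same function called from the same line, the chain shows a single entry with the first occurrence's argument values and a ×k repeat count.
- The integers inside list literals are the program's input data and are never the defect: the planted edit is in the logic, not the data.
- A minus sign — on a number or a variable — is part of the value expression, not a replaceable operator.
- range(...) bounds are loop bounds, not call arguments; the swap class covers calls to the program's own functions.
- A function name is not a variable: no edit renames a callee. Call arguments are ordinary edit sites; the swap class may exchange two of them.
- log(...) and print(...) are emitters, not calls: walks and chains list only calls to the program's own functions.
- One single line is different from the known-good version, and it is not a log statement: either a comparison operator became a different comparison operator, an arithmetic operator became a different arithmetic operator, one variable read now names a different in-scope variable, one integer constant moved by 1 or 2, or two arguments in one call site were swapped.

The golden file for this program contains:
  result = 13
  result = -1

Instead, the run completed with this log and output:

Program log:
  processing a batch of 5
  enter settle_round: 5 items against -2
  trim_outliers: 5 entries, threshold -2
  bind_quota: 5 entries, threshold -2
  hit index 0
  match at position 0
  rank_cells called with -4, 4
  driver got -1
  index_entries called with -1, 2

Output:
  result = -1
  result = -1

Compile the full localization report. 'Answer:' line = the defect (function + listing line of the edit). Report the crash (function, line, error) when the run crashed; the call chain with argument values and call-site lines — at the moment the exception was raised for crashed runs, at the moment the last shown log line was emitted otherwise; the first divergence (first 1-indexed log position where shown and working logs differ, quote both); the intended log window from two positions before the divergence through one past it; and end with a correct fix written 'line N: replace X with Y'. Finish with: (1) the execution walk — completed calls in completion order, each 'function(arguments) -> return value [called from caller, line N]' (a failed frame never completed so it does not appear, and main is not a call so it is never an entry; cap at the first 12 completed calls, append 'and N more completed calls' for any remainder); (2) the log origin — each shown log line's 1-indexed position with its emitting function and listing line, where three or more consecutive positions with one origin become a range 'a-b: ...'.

Answer: the defect is in main at line 43.
The tell: The logs agree in full; only the final output differs.
Call chain: main -> index_entries(-1, 2) (called at line 42).
First divergence: none (the log streams are identical).
Execution walk:
  bind_quota([-2, 8, 10, 12, -2], -2) -> 0  [called from trim_outliers, line 10]
  trim_outliers([-2, 8, 10, 12, -2], -2) -> -4  [called from settle_round, line 23]
  rank_cells(-4, 4) -> -1  [called from settle_round, line 25]
  settle_round([-2, 8, 10, 12, -2], -2) -> -1  [called from main, line 40]
  index_entries(-1, 2) -> 13  [called from main, line 42]
Origin of each log line:
  1: from main, line 39
  2: from settle_round, line 22
  3: from trim_outliers, line 9
  4: from bind_quota, line 2
  5: from bind_quota, line 5
  6: from trim_outliers, line 11
  7: from rank_cells, line 16
  8: from main, line 41
  9: from index_entries, line 28
A correct fix: line 43: replace `mid` with `mark`.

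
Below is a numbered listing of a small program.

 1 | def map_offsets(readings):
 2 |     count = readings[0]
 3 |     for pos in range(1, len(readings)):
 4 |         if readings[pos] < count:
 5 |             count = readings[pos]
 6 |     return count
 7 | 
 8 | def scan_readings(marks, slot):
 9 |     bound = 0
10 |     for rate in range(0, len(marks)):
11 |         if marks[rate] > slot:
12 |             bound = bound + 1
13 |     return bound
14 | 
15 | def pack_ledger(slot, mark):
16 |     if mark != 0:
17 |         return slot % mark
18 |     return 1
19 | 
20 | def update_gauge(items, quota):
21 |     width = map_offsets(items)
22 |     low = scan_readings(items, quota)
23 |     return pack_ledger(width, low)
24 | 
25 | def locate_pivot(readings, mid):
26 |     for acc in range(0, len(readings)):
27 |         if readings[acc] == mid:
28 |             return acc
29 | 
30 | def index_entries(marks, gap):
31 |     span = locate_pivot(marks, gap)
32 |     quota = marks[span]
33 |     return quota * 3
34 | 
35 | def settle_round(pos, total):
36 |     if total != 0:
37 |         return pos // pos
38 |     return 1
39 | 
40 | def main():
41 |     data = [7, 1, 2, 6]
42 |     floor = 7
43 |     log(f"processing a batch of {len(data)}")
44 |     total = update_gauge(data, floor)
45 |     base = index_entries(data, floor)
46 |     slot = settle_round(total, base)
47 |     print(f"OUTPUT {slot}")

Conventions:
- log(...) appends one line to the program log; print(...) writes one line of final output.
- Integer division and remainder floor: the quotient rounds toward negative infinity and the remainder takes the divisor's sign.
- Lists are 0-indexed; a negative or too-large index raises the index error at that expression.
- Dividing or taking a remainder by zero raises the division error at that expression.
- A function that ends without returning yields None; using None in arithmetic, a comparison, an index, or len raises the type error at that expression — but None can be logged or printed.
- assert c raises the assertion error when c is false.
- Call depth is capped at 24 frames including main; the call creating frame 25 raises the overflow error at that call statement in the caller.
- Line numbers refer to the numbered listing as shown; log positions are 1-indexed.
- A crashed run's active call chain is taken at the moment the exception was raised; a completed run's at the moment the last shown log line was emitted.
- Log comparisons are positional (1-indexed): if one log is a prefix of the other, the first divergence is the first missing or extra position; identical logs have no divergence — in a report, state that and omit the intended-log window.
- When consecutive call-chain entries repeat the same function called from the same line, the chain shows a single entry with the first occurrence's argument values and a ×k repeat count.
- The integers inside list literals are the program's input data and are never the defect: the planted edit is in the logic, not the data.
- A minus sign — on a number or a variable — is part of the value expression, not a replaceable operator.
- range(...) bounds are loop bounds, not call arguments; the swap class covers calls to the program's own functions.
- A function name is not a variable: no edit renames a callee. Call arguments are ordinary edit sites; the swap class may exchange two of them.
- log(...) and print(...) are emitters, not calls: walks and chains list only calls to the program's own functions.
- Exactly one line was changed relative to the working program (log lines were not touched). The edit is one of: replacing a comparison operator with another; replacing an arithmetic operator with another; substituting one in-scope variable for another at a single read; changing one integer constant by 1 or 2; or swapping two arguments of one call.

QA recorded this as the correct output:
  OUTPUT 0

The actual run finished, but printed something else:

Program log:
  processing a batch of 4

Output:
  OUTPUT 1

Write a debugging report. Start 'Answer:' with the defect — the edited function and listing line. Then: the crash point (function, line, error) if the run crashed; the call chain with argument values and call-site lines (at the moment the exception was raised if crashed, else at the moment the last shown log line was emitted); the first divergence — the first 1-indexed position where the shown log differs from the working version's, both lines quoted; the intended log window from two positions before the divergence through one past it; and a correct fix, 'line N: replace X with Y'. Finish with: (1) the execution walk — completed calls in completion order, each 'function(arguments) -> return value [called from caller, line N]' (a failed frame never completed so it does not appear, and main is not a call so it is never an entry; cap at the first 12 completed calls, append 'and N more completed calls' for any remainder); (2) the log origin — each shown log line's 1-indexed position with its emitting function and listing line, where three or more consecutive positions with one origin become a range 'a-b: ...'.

Answer: the defect is in settle_round at line 37.
Key fact: Nothing in the log betrays the bug — only the output does.
Call chain: main.
First divergence: none (the log streams are identical).
Execution walk:
  map_offsets([7, 1, 2, 6]) -> 1  [called from update_gauge, line 21]
  scan_readings([7, 1, 2, 6], 7) -> 0  [called from update_gauge, line 22]
  pack_ledger(1, 0) -> 1  [called from update_gauge, line 23]
  update_gauge([7, 1, 2, 6], 7) -> 1  [called from main, line 44]
  locate_pivot([7, 1, 2, 6], 7) -> 0  [called from index_entries, line 31]
  index_entries([7, 1, 2, 6], 7) -> 21  [called from main, line 45]
  settle_round(1, 21) -> 1  [called from main, line 46]
Log origin:
  1: from main, line 43
A correct fix: line 37: replace `pos // pos` with `pos // total`.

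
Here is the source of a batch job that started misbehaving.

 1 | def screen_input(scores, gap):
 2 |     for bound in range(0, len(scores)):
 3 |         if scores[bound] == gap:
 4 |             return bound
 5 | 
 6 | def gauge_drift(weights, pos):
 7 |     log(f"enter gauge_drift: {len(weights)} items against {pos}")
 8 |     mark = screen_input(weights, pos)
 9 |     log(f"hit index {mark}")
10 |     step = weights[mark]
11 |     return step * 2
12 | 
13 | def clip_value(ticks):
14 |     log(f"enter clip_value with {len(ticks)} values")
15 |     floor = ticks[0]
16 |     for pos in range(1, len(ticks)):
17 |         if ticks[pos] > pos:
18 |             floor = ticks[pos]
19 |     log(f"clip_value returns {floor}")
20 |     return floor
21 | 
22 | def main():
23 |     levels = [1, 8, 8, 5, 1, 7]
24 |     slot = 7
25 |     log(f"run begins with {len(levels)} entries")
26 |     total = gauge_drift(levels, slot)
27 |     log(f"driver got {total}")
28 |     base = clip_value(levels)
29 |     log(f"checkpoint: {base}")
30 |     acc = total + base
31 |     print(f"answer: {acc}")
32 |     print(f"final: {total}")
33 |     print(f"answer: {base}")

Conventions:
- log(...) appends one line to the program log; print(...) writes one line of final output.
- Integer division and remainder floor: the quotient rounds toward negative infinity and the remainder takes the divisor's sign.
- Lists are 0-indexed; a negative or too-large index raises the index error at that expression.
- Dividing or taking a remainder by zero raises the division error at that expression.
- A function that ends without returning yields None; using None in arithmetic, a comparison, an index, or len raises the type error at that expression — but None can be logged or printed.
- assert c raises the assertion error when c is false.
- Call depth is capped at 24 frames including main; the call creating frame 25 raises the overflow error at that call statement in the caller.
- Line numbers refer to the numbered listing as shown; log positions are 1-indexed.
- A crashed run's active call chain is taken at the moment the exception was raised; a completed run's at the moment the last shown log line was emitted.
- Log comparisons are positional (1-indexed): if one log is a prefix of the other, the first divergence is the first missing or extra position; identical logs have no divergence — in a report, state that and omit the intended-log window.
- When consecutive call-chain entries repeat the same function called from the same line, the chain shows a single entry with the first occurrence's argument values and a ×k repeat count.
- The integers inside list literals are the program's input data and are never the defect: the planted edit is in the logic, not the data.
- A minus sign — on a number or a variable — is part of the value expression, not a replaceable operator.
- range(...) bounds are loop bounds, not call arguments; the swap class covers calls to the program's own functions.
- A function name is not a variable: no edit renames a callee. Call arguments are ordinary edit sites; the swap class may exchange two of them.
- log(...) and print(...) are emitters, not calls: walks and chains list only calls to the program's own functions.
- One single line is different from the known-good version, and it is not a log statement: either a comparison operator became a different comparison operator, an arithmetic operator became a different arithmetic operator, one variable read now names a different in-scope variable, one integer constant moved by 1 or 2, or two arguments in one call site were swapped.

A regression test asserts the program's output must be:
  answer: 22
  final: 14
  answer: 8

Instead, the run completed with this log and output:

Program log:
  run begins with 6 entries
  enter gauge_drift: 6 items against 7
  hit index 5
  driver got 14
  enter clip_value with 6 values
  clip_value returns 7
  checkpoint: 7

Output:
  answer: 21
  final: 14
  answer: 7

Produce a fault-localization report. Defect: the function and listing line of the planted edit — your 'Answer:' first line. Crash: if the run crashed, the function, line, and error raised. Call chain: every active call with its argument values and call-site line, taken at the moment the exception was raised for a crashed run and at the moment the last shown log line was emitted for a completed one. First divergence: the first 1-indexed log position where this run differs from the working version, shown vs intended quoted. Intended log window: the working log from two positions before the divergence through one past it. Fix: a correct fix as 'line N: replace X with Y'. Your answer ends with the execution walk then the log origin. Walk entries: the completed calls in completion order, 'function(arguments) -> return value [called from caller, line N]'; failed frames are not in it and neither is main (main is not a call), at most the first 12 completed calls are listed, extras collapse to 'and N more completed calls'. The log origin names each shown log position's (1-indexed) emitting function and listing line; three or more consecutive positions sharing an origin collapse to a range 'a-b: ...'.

Answer: the defect is in clip_value at line 17.
Key observation: Position 6 is the first bad log line: 'clip_value returns 7' should read 'clip_value returns 8'.
Call chain: main.
First divergence: at position 6 the run shows 'clip_value returns 7' where the working version logs 'clip_value returns 8'.
Intended log window:
  4: driver got 14
  5: enter clip_value with 6 values
  6: clip_value returns 8
  7: checkpoint: 8
Execution walk:
  screen_input([1, 8, 8, 5, 1, 7], 7) -> 5  [called from gauge_drift, line 8]
  gauge_drift([1, 8, 8, 5, 1, 7], 7) -> 14  [called from main, line 26]
  clip_value([1, 8, 8, 5, 1, 7]) -> 7  [called from main, line 28]
Log line origins:
  1: logged in main at line 25
  2: logged in gauge_drift at line 7
  3: logged in gauge_drift at line 9
  4: logged in main at line 27
  5: logged in clip_value at line 14
  6: logged in clip_value at line 19
  7: logged in main at line 29
A correct fix: line 17: replace `ticks[pos] > pos` with `ticks[pos] > floor`.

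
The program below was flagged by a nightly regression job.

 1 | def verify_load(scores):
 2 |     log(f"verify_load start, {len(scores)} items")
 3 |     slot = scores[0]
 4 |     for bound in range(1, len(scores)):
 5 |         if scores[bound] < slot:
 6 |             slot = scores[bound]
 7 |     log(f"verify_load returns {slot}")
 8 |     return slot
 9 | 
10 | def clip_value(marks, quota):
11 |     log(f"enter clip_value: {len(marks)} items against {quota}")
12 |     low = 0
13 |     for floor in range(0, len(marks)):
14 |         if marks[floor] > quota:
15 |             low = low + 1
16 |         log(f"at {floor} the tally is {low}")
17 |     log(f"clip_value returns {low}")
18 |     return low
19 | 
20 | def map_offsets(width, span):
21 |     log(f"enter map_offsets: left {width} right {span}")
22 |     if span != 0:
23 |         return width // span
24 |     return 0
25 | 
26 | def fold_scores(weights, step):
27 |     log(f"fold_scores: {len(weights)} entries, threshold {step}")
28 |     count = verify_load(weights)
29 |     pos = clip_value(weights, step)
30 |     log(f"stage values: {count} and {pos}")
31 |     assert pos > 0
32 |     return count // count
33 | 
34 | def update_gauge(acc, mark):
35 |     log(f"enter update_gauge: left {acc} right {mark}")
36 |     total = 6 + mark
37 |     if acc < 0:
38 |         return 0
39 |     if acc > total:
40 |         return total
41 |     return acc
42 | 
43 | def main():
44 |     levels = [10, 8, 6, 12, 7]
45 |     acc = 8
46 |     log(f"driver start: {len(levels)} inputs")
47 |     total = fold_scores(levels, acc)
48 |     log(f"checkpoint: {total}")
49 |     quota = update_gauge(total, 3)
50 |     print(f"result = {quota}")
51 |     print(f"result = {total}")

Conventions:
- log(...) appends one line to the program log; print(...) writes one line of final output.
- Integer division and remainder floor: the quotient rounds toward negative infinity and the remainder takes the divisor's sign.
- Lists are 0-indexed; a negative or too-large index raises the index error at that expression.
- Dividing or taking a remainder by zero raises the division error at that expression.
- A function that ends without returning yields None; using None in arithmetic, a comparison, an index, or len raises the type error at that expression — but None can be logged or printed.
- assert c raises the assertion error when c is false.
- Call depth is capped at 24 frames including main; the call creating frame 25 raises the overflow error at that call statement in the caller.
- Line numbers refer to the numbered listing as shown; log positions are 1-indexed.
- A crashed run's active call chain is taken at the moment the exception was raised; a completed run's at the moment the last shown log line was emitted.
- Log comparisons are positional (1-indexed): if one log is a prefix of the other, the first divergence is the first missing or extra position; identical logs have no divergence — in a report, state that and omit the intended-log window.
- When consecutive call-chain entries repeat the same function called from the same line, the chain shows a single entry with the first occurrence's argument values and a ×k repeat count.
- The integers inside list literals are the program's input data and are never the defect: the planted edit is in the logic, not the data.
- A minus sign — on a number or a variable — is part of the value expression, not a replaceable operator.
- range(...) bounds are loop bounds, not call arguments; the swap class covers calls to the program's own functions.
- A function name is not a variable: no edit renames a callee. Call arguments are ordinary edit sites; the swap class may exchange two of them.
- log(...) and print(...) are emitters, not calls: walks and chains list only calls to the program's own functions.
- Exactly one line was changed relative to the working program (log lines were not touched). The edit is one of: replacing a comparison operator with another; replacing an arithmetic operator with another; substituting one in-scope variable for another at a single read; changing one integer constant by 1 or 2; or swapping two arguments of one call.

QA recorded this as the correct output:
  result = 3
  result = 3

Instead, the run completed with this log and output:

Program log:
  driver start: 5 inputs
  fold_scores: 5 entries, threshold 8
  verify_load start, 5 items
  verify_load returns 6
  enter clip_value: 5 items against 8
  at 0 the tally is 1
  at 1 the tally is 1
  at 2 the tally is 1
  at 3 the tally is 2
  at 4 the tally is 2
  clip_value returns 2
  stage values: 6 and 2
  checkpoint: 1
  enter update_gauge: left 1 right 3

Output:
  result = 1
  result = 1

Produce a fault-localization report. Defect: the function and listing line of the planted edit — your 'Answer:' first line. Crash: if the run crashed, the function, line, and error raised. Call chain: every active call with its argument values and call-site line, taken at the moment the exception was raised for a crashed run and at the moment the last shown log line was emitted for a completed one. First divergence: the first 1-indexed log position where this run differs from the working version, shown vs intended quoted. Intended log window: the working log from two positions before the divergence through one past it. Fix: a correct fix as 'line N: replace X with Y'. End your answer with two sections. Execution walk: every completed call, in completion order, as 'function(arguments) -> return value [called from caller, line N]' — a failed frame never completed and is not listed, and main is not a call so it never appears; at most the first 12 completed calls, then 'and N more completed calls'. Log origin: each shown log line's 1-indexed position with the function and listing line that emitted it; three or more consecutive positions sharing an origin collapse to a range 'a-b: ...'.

Answer: the defect is in fold_scores at line 32.
Key observation: Position 13 is the first bad log line: 'checkpoint: 1' should read 'checkpoint: 3'.
Call chain: main -> update_gauge(1, 3) (called at line 49).
First divergence: position 13 — the shown line 'checkpoint: 1' should read 'checkpoint: 3'.
Intended log window:
  11: clip_value returns 2
  12: stage values: 6 and 2
  13: checkpoint: 3
  14: enter update_gauge: left 3 right 3
Execution walk:
  verify_load([10, 8, 6, 12, 7]) -> 6  [called from fold_scores, line 28]
  clip_value([10, 8, 6, 12, 7], 8) -> 2  [called from fold_scores, line 29]
  fold_scores([10, 8, 6, 12, 7], 8) -> 1  [called from main, line 47]
  update_gauge(1, 3) -> 1  [called from main, line 49]
Log origin:
  1: emitted by main (line 46)
  2: emitted by fold_scores (line 27)
  3: emitted by verify_load (line 2)
  4: emitted by verify_load (line 7)
  5: emitted by clip_value (line 11)
  6-10: emitted by clip_value (line 16)
  11: emitted by clip_value (line 17)
  12: emitted by fold_scores (line 30)
  13: emitted by main (line 48)
  14: emitted by update_gauge (line 35)
A correct fix: line 32: replace `count // count` with `count // pos`.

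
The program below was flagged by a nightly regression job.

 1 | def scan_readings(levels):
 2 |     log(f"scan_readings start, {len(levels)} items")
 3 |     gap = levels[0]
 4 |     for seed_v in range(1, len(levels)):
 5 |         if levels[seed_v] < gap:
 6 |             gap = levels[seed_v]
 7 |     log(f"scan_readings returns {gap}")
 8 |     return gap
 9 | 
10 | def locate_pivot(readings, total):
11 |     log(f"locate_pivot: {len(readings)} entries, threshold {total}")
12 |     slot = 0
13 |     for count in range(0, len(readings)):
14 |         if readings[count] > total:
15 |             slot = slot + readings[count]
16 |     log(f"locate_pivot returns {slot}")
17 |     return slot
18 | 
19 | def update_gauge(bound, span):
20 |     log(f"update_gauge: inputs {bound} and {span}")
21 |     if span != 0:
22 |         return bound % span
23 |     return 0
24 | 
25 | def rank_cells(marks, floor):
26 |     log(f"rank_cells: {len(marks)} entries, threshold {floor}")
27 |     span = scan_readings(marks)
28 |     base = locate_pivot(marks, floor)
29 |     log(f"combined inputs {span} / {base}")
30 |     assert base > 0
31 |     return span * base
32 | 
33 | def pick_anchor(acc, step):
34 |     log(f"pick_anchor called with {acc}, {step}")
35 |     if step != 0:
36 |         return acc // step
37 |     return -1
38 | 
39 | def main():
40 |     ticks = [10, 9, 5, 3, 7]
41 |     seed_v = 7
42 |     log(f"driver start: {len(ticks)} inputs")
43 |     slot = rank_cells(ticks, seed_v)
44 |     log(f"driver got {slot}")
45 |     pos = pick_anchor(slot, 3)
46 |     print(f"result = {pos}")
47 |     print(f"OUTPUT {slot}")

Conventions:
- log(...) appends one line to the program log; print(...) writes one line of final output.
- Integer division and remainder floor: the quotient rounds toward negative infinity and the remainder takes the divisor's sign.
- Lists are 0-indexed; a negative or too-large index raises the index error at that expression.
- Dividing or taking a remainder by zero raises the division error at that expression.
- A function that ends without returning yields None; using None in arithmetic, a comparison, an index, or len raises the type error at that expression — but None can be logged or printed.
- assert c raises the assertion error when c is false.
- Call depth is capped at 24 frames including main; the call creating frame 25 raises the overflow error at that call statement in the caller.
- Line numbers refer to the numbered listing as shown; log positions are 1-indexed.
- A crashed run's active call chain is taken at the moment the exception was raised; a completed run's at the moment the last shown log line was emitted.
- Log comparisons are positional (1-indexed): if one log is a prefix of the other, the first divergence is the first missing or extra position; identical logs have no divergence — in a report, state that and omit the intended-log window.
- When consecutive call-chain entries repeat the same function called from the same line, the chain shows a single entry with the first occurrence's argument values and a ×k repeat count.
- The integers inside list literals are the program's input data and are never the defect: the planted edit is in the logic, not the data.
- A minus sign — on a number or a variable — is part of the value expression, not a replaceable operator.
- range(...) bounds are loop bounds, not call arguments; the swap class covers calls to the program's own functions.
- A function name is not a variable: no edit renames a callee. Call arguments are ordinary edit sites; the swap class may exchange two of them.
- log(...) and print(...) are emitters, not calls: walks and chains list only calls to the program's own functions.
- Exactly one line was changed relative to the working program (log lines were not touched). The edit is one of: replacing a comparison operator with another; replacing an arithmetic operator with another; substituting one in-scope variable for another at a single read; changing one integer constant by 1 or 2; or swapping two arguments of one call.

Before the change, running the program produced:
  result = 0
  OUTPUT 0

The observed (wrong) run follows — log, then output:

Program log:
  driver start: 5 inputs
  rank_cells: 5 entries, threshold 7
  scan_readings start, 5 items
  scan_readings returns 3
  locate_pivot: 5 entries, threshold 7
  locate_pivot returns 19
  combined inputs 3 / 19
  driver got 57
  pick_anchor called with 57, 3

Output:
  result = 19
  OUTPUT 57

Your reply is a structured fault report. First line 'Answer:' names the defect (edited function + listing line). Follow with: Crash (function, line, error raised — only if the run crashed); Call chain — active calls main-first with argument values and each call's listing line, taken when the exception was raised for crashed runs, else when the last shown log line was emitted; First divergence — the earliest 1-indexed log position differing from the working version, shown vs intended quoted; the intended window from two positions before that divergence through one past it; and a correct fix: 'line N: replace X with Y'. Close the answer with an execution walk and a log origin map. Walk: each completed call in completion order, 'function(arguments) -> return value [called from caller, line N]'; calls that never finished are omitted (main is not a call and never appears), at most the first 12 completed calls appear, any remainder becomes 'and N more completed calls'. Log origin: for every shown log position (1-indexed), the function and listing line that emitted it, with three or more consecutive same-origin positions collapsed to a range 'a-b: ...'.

Answer: the defect is in rank_cells at line 31.
The tell: At log position 8 the runs split — shown 'driver got 57', but the working version logs 'driver got 0'.
Call chain: main -> pick_anchor(57, 3) (called at line 45).
First divergence: at position 8 the run shows 'driver got 57' where the working version logs 'driver got 0'.
Intended log window:
  6: locate_pivot returns 19
  7: combined inputs 3 / 19
  8: driver got 0
  9: pick_anchor called with 0, 3
Execution walk:
  scan_readings([10, 9, 5, 3, 7]) -> 3  [called from rank_cells, line 27]
  locate_pivot([10, 9, 5, 3, 7], 7) -> 19  [called from rank_cells, line 28]
  rank_cells([10, 9, 5, 3, 7], 7) -> 57  [called from main, line 43]
  pick_anchor(57, 3) -> 19  [called from main, line 45]
Log line origins:
  1: emitted by main (line 42)
  2: emitted by rank_cells (line 26)
  3: emitted by scan_readings (line 2)
  4: emitted by scan_readings (line 7)
  5: emitted by locate_pivot (line 11)
  6: emitted by locate_pivot (line 16)
  7: emitted by rank_cells (line 29)
  8: emitted by main (line 44)
  9: emitted by pick_anchor (line 34)
A correct fix: line 31: replace `*` with `//`.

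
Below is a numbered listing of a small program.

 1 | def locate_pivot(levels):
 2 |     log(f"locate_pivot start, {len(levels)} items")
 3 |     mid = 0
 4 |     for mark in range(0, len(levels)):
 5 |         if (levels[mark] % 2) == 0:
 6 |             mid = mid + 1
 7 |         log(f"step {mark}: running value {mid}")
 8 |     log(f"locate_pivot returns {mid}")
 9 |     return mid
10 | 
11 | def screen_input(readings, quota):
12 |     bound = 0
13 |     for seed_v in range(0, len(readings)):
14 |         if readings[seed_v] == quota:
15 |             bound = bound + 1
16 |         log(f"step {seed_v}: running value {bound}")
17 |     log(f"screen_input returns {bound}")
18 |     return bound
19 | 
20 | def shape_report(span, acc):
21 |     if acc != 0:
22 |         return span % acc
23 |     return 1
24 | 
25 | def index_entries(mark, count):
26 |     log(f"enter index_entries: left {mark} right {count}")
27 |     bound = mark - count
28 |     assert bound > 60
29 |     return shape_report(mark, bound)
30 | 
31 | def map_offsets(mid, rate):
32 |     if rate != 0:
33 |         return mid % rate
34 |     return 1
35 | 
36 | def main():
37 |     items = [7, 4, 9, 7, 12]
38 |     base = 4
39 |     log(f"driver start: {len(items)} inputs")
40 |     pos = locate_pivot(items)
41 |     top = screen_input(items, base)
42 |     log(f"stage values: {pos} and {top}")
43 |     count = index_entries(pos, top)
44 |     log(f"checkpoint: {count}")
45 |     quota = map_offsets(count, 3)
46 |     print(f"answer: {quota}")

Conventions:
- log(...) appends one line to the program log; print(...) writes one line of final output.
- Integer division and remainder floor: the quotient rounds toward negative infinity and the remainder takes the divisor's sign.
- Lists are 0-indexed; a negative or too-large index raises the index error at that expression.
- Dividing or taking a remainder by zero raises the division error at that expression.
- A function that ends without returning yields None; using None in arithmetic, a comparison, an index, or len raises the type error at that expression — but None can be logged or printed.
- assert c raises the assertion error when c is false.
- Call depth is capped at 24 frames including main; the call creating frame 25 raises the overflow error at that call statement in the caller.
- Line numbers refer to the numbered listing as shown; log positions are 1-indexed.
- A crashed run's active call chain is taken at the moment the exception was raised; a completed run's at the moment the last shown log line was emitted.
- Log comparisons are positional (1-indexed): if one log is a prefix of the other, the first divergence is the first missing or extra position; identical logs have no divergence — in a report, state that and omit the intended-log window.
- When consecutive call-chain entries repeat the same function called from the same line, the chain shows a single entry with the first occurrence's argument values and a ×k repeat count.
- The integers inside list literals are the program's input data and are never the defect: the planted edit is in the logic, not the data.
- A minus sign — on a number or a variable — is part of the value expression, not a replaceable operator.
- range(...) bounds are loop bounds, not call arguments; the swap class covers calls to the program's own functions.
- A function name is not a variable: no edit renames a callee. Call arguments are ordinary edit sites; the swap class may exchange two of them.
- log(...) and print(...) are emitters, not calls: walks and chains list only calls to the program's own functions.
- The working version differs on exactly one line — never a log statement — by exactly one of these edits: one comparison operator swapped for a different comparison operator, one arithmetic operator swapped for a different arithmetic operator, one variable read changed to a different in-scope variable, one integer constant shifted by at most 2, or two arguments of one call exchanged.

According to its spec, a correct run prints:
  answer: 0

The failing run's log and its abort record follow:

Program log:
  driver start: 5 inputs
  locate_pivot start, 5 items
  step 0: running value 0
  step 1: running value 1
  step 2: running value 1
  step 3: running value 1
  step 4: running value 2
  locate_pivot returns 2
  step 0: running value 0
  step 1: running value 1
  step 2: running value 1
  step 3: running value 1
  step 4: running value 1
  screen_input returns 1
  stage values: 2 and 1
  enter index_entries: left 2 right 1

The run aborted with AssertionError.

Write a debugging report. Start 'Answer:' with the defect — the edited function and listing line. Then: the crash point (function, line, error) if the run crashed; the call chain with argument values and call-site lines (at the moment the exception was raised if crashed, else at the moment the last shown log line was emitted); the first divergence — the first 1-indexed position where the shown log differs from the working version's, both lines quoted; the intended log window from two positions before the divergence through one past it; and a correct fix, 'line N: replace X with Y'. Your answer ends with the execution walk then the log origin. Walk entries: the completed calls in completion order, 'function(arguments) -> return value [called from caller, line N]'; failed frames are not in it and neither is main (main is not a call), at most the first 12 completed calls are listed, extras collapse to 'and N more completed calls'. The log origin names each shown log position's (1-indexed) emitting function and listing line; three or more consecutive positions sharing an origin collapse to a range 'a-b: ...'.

Answer: the defect is in index_entries at line 28.
Key fact: The log ends early — 16 lines, where the working version next logs 'checkpoint: 0'.
Crash: index_entries, line 28, AssertionError.
Call chain: main -> index_entries(2, 1) (called at line 43).
First divergence: position 17 — the faulty run's log ends after 16 lines; the working version continues with 'checkpoint: 0'.
Intended log window:
  15: stage values: 2 and 1
  16: enter index_entries: left 2 right 1
  17: checkpoint: 0
Execution walk:
  locate_pivot([7, 4, 9, 7, 12]) -> 2  [called from main, line 40]
  screen_input([7, 4, 9, 7, 12], 4) -> 1  [called from main, line 41]
Log line origins:
  1: emitted by main (line 39)
  2: emitted by locate_pivot (line 2)
  3-7: emitted by locate_pivot (line 7)
  8: emitted by locate_pivot (line 8)
  9-13: emitted by screen_input (line 16)
  14: emitted by screen_input (line 17)
  15: emitted by main (line 42)
  16: emitted by index_entries (line 26)
A correct fix: line 28: replace `>` with `<=`.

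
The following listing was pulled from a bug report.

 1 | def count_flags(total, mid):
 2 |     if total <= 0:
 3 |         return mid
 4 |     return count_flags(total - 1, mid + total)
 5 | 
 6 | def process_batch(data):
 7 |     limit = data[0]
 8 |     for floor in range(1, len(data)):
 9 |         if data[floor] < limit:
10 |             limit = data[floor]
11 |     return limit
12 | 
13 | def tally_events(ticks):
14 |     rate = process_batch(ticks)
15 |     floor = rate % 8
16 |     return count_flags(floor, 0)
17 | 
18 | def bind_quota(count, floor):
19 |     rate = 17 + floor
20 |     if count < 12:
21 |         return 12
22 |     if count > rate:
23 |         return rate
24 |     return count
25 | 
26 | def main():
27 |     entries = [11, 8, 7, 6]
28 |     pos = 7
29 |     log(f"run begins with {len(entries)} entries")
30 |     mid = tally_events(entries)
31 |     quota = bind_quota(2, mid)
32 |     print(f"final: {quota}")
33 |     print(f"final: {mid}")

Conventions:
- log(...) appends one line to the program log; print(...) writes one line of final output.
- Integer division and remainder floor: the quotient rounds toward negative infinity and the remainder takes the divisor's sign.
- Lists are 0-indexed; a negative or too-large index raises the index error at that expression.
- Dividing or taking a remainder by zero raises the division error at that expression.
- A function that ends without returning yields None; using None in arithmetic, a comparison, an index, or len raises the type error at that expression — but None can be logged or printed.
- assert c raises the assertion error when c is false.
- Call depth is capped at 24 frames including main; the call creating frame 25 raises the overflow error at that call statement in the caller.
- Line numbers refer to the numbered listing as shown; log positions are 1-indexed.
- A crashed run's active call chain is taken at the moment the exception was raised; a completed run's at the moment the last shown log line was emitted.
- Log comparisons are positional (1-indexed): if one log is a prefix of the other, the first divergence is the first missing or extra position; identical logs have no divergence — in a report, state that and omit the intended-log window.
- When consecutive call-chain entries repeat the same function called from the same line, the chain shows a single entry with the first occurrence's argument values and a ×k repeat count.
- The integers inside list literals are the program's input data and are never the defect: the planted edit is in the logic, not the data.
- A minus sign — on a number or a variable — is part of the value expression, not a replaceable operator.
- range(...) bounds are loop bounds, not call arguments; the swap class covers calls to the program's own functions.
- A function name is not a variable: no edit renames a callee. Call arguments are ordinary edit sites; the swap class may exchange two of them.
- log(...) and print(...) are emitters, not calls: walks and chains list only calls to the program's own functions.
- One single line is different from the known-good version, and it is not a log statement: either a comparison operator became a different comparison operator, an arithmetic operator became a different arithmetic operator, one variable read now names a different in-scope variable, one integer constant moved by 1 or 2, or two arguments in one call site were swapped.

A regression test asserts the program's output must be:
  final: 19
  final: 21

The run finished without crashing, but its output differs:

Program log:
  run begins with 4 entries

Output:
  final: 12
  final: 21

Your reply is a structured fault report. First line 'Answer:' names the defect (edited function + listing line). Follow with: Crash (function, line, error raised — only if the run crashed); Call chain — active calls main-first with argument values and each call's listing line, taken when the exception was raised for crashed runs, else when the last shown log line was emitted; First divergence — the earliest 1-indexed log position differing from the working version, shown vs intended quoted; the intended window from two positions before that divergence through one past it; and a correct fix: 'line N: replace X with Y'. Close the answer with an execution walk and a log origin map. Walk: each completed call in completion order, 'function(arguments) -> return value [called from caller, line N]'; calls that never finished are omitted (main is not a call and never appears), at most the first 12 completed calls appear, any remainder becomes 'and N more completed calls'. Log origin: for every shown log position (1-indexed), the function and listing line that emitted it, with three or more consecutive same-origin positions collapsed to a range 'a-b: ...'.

Answer: the defect is in main at line 31.
Key observation: Nothing in the log betrays the bug — only the output does.
Call chain: main.
First divergence: none (the log streams are identical).
Execution walk:
  process_batch([11, 8, 7, 6]) -> 6  [called from tally_events, line 14]
  count_flags(0, 21) -> 21  [called from count_flags, line 4]
  count_flags(1, 20) -> 21  [called from count_flags, line 4]
  count_flags(2, 18) -> 21  [called from count_flags, line 4]
  count_flags(3, 15) -> 21  [called from count_flags, line 4]
  count_flags(4, 11) -> 21  [called from count_flags, line 4]
  count_flags(5, 6) -> 21  [called from count_flags, line 4]
  count_flags(6, 0) -> 21  [called from tally_events, line 16]
  tally_events([11, 8, 7, 6]) -> 21  [called from main, line 30]
  bind_quota(2, 21) -> 12  [called from main, line 31]
Log line origins:
  1: emitted by main (line 29)
A correct fix: line 31: replace `bind_quota(2, mid)` with `bind_quota(mid, 2)`.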